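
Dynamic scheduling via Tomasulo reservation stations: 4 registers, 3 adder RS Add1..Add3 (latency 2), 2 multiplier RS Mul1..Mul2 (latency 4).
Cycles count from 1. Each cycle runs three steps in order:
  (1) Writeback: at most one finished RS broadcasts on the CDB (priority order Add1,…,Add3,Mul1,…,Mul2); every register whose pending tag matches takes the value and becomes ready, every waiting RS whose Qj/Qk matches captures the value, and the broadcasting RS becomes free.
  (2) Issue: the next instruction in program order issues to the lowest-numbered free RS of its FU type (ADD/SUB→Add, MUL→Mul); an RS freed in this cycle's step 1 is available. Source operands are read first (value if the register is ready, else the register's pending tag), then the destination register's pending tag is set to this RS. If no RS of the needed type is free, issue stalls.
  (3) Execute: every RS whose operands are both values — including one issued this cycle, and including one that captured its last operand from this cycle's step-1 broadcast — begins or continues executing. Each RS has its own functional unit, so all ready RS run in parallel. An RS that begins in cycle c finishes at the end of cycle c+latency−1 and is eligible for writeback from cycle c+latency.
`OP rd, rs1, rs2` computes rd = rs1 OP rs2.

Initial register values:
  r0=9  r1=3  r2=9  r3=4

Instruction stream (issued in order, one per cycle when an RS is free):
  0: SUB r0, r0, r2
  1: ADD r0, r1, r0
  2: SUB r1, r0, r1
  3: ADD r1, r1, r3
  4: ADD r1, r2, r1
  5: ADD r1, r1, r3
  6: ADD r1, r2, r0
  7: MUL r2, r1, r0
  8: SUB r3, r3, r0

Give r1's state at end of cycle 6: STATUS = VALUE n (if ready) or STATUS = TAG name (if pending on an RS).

c1: issue SUB r0<-Add1 | r0:Add1,r1:3,r2:9,r3:4
c2: issue ADD r0<-Add2 | r0:Add2,r1:3,r2:9,r3:4
c3: CDB Add1=0; issue SUB r1<-Add1 | r0:Add2,r1:Add1,r2:9,r3:4
c4: issue ADD r1<-Add3 | r0:Add2,r1:Add3,r2:9,r3:4
c5: CDB Add2=3; issue ADD r1<-Add2 | r0:3,r1:Add2,r2:9,r3:4
c6: stall | r0:3,r1:Add2,r2:9,r3:4

STATUS = TAG Add2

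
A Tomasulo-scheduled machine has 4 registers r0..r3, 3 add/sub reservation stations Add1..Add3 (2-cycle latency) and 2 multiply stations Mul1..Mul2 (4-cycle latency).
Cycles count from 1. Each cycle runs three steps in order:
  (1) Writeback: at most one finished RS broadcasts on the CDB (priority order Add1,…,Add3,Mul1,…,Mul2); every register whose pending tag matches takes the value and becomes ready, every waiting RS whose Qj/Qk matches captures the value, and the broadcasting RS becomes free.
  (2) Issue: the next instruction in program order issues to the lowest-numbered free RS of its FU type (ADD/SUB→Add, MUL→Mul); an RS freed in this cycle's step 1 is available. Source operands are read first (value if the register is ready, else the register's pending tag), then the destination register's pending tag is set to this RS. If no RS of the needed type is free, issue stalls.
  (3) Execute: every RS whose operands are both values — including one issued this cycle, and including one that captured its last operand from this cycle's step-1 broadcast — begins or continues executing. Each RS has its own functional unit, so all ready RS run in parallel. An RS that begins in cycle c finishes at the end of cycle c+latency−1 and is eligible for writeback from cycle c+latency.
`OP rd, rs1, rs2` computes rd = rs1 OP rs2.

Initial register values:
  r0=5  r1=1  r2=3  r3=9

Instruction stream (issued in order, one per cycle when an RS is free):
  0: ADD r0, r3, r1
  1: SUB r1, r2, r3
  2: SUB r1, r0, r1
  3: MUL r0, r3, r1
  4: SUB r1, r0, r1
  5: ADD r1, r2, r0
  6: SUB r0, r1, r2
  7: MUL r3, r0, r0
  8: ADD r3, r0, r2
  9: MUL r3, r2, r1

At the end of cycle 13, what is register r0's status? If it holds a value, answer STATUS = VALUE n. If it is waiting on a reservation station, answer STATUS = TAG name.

cycle 1: issue ADD r0<-Add1 // r0:Add1,r1:1,r2:3,r3:9
cycle 2: issue SUB r1<-Add2 // r0:Add1,r1:Add2,r2:3,r3:9
cycle 3: CDB Add1=10; issue SUB r1<-Add1 // r0:10,r1:Add1,r2:3,r3:9
cycle 4: CDB Add2=-6; issue MUL r0<-Mul1 // r0:Mul1,r1:Add1,r2:3,r3:9
cycle 5: issue SUB r1<-Add2 // r0:Mul1,r1:Add2,r2:3,r3:9
cycle 6: CDB Add1=16; issue ADD r1<-Add1 // r0:Mul1,r1:Add1,r2:3,r3:9
cycle 7: issue SUB r0<-Add3 // r0:Add3,r1:Add1,r2:3,r3:9
cycle 8: issue MUL r3<-Mul2 // r0:Add3,r1:Add1,r2:3,r3:Mul2
cycle 9: stall // r0:Add3,r1:Add1,r2:3,r3:Mul2
cycle 10: CDB Mul1=144; stall // r0:Add3,r1:Add1,r2:3,r3:Mul2
cycle 11: stall // r0:Add3,r1:Add1,r2:3,r3:Mul2
cycle 12: CDB Add1=147; issue ADD r3<-Add1 // r0:Add3,r1:147,r2:3,r3:Add1
cycle 13: CDB Add2=128; issue MUL r3<-Mul1 // r0:Add3,r1:147,r2:3,r3:Mul1

STATUS = TAG Add3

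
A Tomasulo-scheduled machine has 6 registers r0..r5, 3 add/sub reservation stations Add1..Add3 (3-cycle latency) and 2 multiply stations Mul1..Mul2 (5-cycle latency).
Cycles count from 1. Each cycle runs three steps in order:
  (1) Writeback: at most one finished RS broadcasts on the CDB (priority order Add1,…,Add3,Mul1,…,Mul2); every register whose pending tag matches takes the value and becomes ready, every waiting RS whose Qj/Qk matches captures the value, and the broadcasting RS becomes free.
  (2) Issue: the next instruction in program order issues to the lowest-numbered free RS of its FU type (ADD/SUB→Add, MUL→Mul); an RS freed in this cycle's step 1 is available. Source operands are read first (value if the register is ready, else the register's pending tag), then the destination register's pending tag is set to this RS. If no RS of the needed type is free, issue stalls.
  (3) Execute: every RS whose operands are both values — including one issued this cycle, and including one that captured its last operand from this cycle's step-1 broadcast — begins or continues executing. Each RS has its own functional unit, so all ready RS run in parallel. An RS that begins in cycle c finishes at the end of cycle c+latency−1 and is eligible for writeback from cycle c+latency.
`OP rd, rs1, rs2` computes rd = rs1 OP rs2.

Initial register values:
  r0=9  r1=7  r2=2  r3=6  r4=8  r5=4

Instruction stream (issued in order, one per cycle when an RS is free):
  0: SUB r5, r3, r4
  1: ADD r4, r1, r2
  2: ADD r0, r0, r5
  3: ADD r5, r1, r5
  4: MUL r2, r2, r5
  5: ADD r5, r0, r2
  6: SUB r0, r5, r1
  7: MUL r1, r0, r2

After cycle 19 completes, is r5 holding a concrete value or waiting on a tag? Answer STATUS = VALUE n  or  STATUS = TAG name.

cycle 1: issue SUB r5<-Add1 // r0:9,r1:7,r2:2,r3:6,r4:8,r5:Add1
cycle 2: issue ADD r4<-Add2 // r0:9,r1:7,r2:2,r3:6,r4:Add2,r5:Add1
cycle 3: issue ADD r0<-Add3 // r0:Add3,r1:7,r2:2,r3:6,r4:Add2,r5:Add1
cycle 4: CDB Add1=-2; issue ADD r5<-Add1 // r0:Add3,r1:7,r2:2,r3:6,r4:Add2,r5:Add1
cycle 5: CDB Add2=9; issue MUL r2<-Mul1 // r0:Add3,r1:7,r2:Mul1,r3:6,r4:9,r5:Add1
cycle 6: issue ADD r5<-Add2 // r0:Add3,r1:7,r2:Mul1,r3:6,r4:9,r5:Add2
cycle 7: CDB Add1=5; issue SUB r0<-Add1 // r0:Add1,r1:7,r2:Mul1,r3:6,r4:9,r5:Add2
cycle 8: CDB Add3=7; issue MUL r1<-Mul2 // r0:Add1,r1:Mul2,r2:Mul1,r3:6,r4:9,r5:Add2
cycle 9: - // r0:Add1,r1:Mul2,r2:Mul1,r3:6,r4:9,r5:Add2
cycle 10: - // r0:Add1,r1:Mul2,r2:Mul1,r3:6,r4:9,r5:Add2
cycle 11: - // r0:Add1,r1:Mul2,r2:Mul1,r3:6,r4:9,r5:Add2
cycle 12: CDB Mul1=10 // r0:Add1,r1:Mul2,r2:10,r3:6,r4:9,r5:Add2
cycle 13: - // r0:Add1,r1:Mul2,r2:10,r3:6,r4:9,r5:Add2
cycle 14: - // r0:Add1,r1:Mul2,r2:10,r3:6,r4:9,r5:Add2
cycle 15: CDB Add2=17 // r0:Add1,r1:Mul2,r2:10,r3:6,r4:9,r5:17
cycle 16: - // r0:Add1,r1:Mul2,r2:10,r3:6,r4:9,r5:17
cycle 17: - // r0:Add1,r1:Mul2,r2:10,r3:6,r4:9,r5:17
cycle 18: CDB Add1=10 // r0:10,r1:Mul2,r2:10,r3:6,r4:9,r5:17
cycle 19: - // r0:10,r1:Mul2,r2:10,r3:6,r4:9,r5:17

STATUS = VALUE 17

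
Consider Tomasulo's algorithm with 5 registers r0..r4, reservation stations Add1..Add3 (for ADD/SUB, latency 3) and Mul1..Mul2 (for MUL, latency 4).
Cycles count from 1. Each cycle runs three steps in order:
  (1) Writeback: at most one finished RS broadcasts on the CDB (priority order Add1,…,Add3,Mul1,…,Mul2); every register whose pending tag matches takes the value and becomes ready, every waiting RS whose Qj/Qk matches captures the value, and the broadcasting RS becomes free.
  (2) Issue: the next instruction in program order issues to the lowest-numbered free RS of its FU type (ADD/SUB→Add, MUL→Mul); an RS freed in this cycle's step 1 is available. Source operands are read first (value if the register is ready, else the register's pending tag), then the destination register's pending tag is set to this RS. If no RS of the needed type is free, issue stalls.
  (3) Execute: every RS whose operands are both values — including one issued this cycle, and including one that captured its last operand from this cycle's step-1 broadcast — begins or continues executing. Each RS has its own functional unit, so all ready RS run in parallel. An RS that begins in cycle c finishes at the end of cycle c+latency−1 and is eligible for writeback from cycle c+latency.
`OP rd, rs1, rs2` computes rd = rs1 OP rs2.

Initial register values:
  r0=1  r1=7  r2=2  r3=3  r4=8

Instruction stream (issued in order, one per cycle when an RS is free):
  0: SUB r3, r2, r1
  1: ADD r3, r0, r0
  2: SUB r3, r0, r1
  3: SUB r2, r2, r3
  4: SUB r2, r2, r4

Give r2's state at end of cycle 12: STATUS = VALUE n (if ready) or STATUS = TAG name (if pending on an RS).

  c1: issue SUB r3<-Add1  regs: r0:1,r1:7,r2:2,r3:Add1,r4:8
  c2: issue ADD r3<-Add2  regs: r0:1,r1:7,r2:2,r3:Add2,r4:8
  c3: issue SUB r3<-Add3  regs: r0:1,r1:7,r2:2,r3:Add3,r4:8
  c4: CDB Add1=-5; issue SUB r2<-Add1  regs: r0:1,r1:7,r2:Add1,r3:Add3,r4:8
  c5: CDB Add2=2; issue SUB r2<-Add2  regs: r0:1,r1:7,r2:Add2,r3:Add3,r4:8
  c6: CDB Add3=-6  regs: r0:1,r1:7,r2:Add2,r3:-6,r4:8
  c7: -  regs: r0:1,r1:7,r2:Add2,r3:-6,r4:8
  c8: -  regs: r0:1,r1:7,r2:Add2,r3:-6,r4:8
  c9: CDB Add1=8  regs: r0:1,r1:7,r2:Add2,r3:-6,r4:8
  c10: -  regs: r0:1,r1:7,r2:Add2,r3:-6,r4:8
  c11: -  regs: r0:1,r1:7,r2:Add2,r3:-6,r4:8
  c12: CDB Add2=0  regs: r0:1,r1:7,r2:0,r3:-6,r4:8

STATUS = VALUE 0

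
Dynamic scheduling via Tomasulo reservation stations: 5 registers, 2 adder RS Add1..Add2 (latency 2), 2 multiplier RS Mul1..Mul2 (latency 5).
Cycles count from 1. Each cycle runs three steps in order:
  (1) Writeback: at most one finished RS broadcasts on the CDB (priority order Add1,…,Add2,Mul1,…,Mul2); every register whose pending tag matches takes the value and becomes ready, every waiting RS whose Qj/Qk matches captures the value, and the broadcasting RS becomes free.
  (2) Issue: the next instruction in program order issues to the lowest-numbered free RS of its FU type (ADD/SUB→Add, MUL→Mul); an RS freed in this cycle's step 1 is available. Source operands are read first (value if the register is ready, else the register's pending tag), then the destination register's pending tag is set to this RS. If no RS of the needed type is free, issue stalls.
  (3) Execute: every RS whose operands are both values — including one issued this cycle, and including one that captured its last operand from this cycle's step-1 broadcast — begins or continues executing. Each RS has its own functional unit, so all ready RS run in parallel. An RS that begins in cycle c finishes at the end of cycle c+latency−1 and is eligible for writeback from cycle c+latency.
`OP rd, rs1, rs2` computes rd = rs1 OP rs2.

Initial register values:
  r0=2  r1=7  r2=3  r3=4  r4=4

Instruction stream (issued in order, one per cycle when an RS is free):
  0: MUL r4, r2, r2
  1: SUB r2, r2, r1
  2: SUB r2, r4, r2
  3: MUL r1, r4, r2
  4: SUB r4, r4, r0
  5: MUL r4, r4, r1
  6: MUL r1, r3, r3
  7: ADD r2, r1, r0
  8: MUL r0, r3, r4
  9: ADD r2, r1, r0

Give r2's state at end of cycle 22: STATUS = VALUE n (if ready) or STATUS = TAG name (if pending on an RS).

cycle 1: issue MUL r4<-Mul1 // r0:2,r1:7,r2:3,r3:4,r4:Mul1
cycle 2: issue SUB r2<-Add1 // r0:2,r1:7,r2:Add1,r3:4,r4:Mul1
cycle 3: issue SUB r2<-Add2 // r0:2,r1:7,r2:Add2,r3:4,r4:Mul1
cycle 4: CDB Add1=-4; issue MUL r1<-Mul2 // r0:2,r1:Mul2,r2:Add2,r3:4,r4:Mul1
cycle 5: issue SUB r4<-Add1 // r0:2,r1:Mul2,r2:Add2,r3:4,r4:Add1
cycle 6: CDB Mul1=9; issue MUL r4<-Mul1 // r0:2,r1:Mul2,r2:Add2,r3:4,r4:Mul1
cycle 7: stall // r0:2,r1:Mul2,r2:Add2,r3:4,r4:Mul1
cycle 8: CDB Add1=7; stall // r0:2,r1:Mul2,r2:Add2,r3:4,r4:Mul1
cycle 9: CDB Add2=13; stall // r0:2,r1:Mul2,r2:13,r3:4,r4:Mul1
cycle 10: stall // r0:2,r1:Mul2,r2:13,r3:4,r4:Mul1
cycle 11: stall // r0:2,r1:Mul2,r2:13,r3:4,r4:Mul1
cycle 12: stall // r0:2,r1:Mul2,r2:13,r3:4,r4:Mul1
cycle 13: stall // r0:2,r1:Mul2,r2:13,r3:4,r4:Mul1
cycle 14: CDB Mul2=117; issue MUL r1<-Mul2 // r0:2,r1:Mul2,r2:13,r3:4,r4:Mul1
cycle 15: issue ADD r2<-Add1 // r0:2,r1:Mul2,r2:Add1,r3:4,r4:Mul1
cycle 16: stall // r0:2,r1:Mul2,r2:Add1,r3:4,r4:Mul1
cycle 17: stall // r0:2,r1:Mul2,r2:Add1,r3:4,r4:Mul1
cycle 18: stall // r0:2,r1:Mul2,r2:Add1,r3:4,r4:Mul1
cycle 19: CDB Mul1=819; issue MUL r0<-Mul1 // r0:Mul1,r1:Mul2,r2:Add1,r3:4,r4:819
cycle 20: CDB Mul2=16; issue ADD r2<-Add2 // r0:Mul1,r1:16,r2:Add2,r3:4,r4:819
cycle 21: - // r0:Mul1,r1:16,r2:Add2,r3:4,r4:819
cycle 22: CDB Add1=18 // r0:Mul1,r1:16,r2:Add2,r3:4,r4:819

STATUS = TAG Add2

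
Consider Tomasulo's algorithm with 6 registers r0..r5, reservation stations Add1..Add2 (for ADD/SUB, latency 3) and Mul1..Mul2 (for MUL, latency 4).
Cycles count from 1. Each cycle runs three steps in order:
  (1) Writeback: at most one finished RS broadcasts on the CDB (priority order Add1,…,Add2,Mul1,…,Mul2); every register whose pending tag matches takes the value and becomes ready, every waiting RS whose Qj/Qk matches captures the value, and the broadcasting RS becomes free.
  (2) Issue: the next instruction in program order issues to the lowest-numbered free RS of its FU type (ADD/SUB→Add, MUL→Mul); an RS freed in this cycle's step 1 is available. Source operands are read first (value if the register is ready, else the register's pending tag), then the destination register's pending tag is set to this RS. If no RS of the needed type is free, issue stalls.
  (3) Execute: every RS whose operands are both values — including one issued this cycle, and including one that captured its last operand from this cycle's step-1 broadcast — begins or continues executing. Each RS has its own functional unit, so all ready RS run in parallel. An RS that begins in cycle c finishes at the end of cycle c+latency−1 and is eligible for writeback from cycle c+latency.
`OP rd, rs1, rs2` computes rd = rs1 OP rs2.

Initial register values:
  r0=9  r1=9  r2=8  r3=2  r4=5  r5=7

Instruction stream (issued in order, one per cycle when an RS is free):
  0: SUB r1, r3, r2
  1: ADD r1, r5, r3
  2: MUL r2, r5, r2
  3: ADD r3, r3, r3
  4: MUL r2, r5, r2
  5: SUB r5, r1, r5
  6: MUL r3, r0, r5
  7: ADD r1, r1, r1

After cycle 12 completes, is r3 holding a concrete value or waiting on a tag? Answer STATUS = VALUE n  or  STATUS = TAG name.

STATUS = TAG Mul1

c1: issue SUB r1<-Add1 | r0:9,r1:Add1,r2:8,r3:2,r4:5,r5:7
c2: issue ADD r1<-Add2 | r0:9,r1:Add2,r2:8,r3:2,r4:5,r5:7
c3: issue MUL r2<-Mul1 | r0:9,r1:Add2,r2:Mul1,r3:2,r4:5,r5:7
c4: CDB Add1=-6; issue ADD r3<-Add1 | r0:9,r1:Add2,r2:Mul1,r3:Add1,r4:5,r5:7
c5: CDB Add2=9; issue MUL r2<-Mul2 | r0:9,r1:9,r2:Mul2,r3:Add1,r4:5,r5:7
c6: issue SUB r5<-Add2 | r0:9,r1:9,r2:Mul2,r3:Add1,r4:5,r5:Add2
c7: CDB Add1=4; stall | r0:9,r1:9,r2:Mul2,r3:4,r4:5,r5:Add2
c8: CDB Mul1=56; issue MUL r3<-Mul1 | r0:9,r1:9,r2:Mul2,r3:Mul1,r4:5,r5:Add2
c9: CDB Add2=2; issue ADD r1<-Add1 | r0:9,r1:Add1,r2:Mul2,r3:Mul1,r4:5,r5:2
c10: - | r0:9,r1:Add1,r2:Mul2,r3:Mul1,r4:5,r5:2
c11: - | r0:9,r1:Add1,r2:Mul2,r3:Mul1,r4:5,r5:2
c12: CDB Add1=18 | r0:9,r1:18,r2:Mul2,r3:Mul1,r4:5,r5:2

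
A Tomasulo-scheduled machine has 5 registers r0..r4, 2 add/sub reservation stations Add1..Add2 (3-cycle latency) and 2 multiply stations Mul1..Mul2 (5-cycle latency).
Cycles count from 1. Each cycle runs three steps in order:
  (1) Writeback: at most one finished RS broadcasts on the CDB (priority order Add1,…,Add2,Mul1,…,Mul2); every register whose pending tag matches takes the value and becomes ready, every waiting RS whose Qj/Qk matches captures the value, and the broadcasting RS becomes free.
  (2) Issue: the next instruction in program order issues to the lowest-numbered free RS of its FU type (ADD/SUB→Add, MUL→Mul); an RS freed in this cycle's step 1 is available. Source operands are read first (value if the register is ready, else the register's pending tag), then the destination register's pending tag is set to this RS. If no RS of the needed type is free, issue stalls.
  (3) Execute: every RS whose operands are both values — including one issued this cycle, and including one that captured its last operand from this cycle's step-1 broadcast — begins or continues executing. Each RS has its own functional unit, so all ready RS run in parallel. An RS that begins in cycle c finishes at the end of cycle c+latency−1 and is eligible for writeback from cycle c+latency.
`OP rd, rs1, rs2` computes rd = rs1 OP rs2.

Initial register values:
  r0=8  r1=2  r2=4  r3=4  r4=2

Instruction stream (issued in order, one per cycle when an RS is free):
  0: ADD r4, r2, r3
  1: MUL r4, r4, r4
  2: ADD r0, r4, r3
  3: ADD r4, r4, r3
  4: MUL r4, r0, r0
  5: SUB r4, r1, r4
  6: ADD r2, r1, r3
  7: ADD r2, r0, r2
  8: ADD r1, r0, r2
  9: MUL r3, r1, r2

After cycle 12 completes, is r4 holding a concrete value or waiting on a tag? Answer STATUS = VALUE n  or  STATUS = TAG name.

STATUS = TAG Add1

cycle 1: issue ADD r4<-Add1 // r0:8,r1:2,r2:4,r3:4,r4:Add1
cycle 2: issue MUL r4<-Mul1 // r0:8,r1:2,r2:4,r3:4,r4:Mul1
cycle 3: issue ADD r0<-Add2 // r0:Add2,r1:2,r2:4,r3:4,r4:Mul1
cycle 4: CDB Add1=8; issue ADD r4<-Add1 // r0:Add2,r1:2,r2:4,r3:4,r4:Add1
cycle 5: issue MUL r4<-Mul2 // r0:Add2,r1:2,r2:4,r3:4,r4:Mul2
cycle 6: stall // r0:Add2,r1:2,r2:4,r3:4,r4:Mul2
cycle 7: stall // r0:Add2,r1:2,r2:4,r3:4,r4:Mul2
cycle 8: stall // r0:Add2,r1:2,r2:4,r3:4,r4:Mul2
cycle 9: CDB Mul1=64; stall // r0:Add2,r1:2,r2:4,r3:4,r4:Mul2
cycle 10: stall // r0:Add2,r1:2,r2:4,r3:4,r4:Mul2
cycle 11: stall // r0:Add2,r1:2,r2:4,r3:4,r4:Mul2
cycle 12: CDB Add1=68; issue SUB r4<-Add1 // r0:Add2,r1:2,r2:4,r3:4,r4:Add1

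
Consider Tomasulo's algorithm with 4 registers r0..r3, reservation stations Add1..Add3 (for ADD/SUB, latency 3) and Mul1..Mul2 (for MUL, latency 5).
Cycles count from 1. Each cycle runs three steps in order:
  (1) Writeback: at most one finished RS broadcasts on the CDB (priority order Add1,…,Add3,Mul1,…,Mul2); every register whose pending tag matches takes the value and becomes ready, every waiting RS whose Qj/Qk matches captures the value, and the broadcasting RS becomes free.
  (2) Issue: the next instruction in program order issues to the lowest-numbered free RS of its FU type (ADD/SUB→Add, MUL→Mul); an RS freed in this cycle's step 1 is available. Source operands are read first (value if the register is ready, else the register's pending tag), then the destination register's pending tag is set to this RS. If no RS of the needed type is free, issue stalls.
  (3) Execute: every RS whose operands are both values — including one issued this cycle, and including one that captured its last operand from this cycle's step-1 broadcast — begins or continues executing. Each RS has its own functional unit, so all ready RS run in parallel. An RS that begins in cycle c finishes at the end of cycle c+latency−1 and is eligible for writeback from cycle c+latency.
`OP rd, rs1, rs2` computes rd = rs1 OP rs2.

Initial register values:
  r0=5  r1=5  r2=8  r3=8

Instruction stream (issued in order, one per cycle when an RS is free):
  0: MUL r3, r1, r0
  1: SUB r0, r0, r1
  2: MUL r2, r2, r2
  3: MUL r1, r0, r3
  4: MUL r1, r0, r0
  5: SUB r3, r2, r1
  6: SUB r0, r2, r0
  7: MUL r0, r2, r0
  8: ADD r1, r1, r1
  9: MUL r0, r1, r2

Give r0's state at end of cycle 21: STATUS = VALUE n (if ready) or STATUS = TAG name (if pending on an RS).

STATUS = TAG Mul2

cycle 1: issue MUL r3<-Mul1 // r0:5,r1:5,r2:8,r3:Mul1
cycle 2: issue SUB r0<-Add1 // r0:Add1,r1:5,r2:8,r3:Mul1
cycle 3: issue MUL r2<-Mul2 // r0:Add1,r1:5,r2:Mul2,r3:Mul1
cycle 4: stall // r0:Add1,r1:5,r2:Mul2,r3:Mul1
cycle 5: CDB Add1=0; stall // r0:0,r1:5,r2:Mul2,r3:Mul1
cycle 6: CDB Mul1=25; issue MUL r1<-Mul1 // r0:0,r1:Mul1,r2:Mul2,r3:25
cycle 7: stall // r0:0,r1:Mul1,r2:Mul2,r3:25
cycle 8: CDB Mul2=64; issue MUL r1<-Mul2 // r0:0,r1:Mul2,r2:64,r3:25
cycle 9: issue SUB r3<-Add1 // r0:0,r1:Mul2,r2:64,r3:Add1
cycle 10: issue SUB r0<-Add2 // r0:Add2,r1:Mul2,r2:64,r3:Add1
cycle 11: CDB Mul1=0; issue MUL r0<-Mul1 // r0:Mul1,r1:Mul2,r2:64,r3:Add1
cycle 12: issue ADD r1<-Add3 // r0:Mul1,r1:Add3,r2:64,r3:Add1
cycle 13: CDB Add2=64; stall // r0:Mul1,r1:Add3,r2:64,r3:Add1
cycle 14: CDB Mul2=0; issue MUL r0<-Mul2 // r0:Mul2,r1:Add3,r2:64,r3:Add1
cycle 15: - // r0:Mul2,r1:Add3,r2:64,r3:Add1
cycle 16: - // r0:Mul2,r1:Add3,r2:64,r3:Add1
cycle 17: CDB Add1=64 // r0:Mul2,r1:Add3,r2:64,r3:64
cycle 18: CDB Add3=0 // r0:Mul2,r1:0,r2:64,r3:64
cycle 19: CDB Mul1=4096 // r0:Mul2,r1:0,r2:64,r3:64
cycle 20: - // r0:Mul2,r1:0,r2:64,r3:64
cycle 21: - // r0:Mul2,r1:0,r2:64,r3:64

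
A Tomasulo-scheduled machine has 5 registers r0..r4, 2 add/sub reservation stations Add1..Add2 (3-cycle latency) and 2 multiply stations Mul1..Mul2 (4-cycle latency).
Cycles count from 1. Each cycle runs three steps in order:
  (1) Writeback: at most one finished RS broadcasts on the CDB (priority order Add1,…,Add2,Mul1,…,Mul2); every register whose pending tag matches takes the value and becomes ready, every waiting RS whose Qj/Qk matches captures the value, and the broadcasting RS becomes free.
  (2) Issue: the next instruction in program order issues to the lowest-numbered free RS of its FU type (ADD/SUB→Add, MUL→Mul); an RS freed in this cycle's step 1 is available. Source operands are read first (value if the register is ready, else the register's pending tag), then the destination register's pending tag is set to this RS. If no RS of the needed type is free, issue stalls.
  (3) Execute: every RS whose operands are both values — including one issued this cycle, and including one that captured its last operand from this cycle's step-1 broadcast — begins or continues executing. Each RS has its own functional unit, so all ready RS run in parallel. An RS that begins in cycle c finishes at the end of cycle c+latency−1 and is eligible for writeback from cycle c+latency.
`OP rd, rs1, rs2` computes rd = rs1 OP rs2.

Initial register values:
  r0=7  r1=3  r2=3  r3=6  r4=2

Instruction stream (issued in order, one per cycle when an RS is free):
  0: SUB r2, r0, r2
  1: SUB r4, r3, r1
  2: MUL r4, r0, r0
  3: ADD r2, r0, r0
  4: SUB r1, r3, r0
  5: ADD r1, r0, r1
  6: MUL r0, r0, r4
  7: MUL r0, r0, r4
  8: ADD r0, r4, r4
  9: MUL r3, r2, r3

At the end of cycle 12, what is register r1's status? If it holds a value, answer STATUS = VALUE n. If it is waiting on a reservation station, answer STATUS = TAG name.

STATUS = VALUE 6

cycle 1: issue SUB r2<-Add1 // r0:7,r1:3,r2:Add1,r3:6,r4:2
cycle 2: issue SUB r4<-Add2 // r0:7,r1:3,r2:Add1,r3:6,r4:Add2
cycle 3: issue MUL r4<-Mul1 // r0:7,r1:3,r2:Add1,r3:6,r4:Mul1
cycle 4: CDB Add1=4; issue ADD r2<-Add1 // r0:7,r1:3,r2:Add1,r3:6,r4:Mul1
cycle 5: CDB Add2=3; issue SUB r1<-Add2 // r0:7,r1:Add2,r2:Add1,r3:6,r4:Mul1
cycle 6: stall // r0:7,r1:Add2,r2:Add1,r3:6,r4:Mul1
cycle 7: CDB Add1=14; issue ADD r1<-Add1 // r0:7,r1:Add1,r2:14,r3:6,r4:Mul1
cycle 8: CDB Add2=-1; issue MUL r0<-Mul2 // r0:Mul2,r1:Add1,r2:14,r3:6,r4:Mul1
cycle 9: CDB Mul1=49; issue MUL r0<-Mul1 // r0:Mul1,r1:Add1,r2:14,r3:6,r4:49
cycle 10: issue ADD r0<-Add2 // r0:Add2,r1:Add1,r2:14,r3:6,r4:49
cycle 11: CDB Add1=6; stall // r0:Add2,r1:6,r2:14,r3:6,r4:49
cycle 12: stall // r0:Add2,r1:6,r2:14,r3:6,r4:49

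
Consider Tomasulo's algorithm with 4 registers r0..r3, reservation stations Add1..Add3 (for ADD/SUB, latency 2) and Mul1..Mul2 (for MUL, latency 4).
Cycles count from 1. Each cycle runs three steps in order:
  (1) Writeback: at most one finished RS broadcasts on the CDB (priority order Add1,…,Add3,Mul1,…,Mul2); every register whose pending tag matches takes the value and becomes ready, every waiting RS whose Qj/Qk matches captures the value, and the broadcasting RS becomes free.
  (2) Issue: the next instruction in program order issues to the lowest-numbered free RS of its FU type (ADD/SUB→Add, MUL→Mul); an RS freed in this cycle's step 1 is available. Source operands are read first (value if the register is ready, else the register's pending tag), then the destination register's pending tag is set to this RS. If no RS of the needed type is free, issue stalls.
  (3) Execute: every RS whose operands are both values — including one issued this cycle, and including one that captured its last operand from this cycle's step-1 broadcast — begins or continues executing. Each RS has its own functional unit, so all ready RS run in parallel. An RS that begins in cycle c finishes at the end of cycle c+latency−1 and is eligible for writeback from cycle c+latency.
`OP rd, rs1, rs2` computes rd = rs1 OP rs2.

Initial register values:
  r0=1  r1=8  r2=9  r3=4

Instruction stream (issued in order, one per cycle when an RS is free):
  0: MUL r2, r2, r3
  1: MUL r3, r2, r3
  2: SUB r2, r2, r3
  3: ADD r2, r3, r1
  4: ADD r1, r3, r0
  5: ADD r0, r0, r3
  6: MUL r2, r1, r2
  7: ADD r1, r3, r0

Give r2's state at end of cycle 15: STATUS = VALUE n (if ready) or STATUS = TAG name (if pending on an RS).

STATUS = TAG Mul1

  c1: issue MUL r2<-Mul1  regs: r0:1,r1:8,r2:Mul1,r3:4
  c2: issue MUL r3<-Mul2  regs: r0:1,r1:8,r2:Mul1,r3:Mul2
  c3: issue SUB r2<-Add1  regs: r0:1,r1:8,r2:Add1,r3:Mul2
  c4: issue ADD r2<-Add2  regs: r0:1,r1:8,r2:Add2,r3:Mul2
  c5: CDB Mul1=36; issue ADD r1<-Add3  regs: r0:1,r1:Add3,r2:Add2,r3:Mul2
  c6: stall  regs: r0:1,r1:Add3,r2:Add2,r3:Mul2
  c7: stall  regs: r0:1,r1:Add3,r2:Add2,r3:Mul2
  c8: stall  regs: r0:1,r1:Add3,r2:Add2,r3:Mul2
  c9: CDB Mul2=144; stall  regs: r0:1,r1:Add3,r2:Add2,r3:144
  c10: stall  regs: r0:1,r1:Add3,r2:Add2,r3:144
  c11: CDB Add1=-108; issue ADD r0<-Add1  regs: r0:Add1,r1:Add3,r2:Add2,r3:144
  c12: CDB Add2=152; issue MUL r2<-Mul1  regs: r0:Add1,r1:Add3,r2:Mul1,r3:144
  c13: CDB Add1=145; issue ADD r1<-Add1  regs: r0:145,r1:Add1,r2:Mul1,r3:144
  c14: CDB Add3=145  regs: r0:145,r1:Add1,r2:Mul1,r3:144
  c15: CDB Add1=289  regs: r0:145,r1:289,r2:Mul1,r3:144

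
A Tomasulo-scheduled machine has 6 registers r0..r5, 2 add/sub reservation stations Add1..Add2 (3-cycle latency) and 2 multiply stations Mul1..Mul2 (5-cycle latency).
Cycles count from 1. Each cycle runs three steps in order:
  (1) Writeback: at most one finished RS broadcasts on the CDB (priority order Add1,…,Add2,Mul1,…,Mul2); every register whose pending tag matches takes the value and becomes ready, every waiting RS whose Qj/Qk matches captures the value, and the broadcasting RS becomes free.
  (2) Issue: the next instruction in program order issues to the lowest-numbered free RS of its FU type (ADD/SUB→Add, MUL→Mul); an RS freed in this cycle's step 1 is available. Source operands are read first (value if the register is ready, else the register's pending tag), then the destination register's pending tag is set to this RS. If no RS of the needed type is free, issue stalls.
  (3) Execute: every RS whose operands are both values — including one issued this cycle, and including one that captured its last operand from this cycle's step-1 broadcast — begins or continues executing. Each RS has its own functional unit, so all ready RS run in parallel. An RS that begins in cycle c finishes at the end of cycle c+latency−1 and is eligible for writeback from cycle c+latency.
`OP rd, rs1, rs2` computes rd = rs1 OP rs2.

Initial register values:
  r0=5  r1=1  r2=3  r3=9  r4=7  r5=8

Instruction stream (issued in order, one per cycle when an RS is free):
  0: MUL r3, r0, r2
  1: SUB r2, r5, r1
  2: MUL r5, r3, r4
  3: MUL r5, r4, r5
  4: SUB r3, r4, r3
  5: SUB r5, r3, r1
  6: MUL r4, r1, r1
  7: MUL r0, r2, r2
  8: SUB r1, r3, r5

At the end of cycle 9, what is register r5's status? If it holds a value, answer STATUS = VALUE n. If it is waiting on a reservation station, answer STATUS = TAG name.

  c1: issue MUL r3<-Mul1  regs: r0:5,r1:1,r2:3,r3:Mul1,r4:7,r5:8
  c2: issue SUB r2<-Add1  regs: r0:5,r1:1,r2:Add1,r3:Mul1,r4:7,r5:8
  c3: issue MUL r5<-Mul2  regs: r0:5,r1:1,r2:Add1,r3:Mul1,r4:7,r5:Mul2
  c4: stall  regs: r0:5,r1:1,r2:Add1,r3:Mul1,r4:7,r5:Mul2
  c5: CDB Add1=7; stall  regs: r0:5,r1:1,r2:7,r3:Mul1,r4:7,r5:Mul2
  c6: CDB Mul1=15; issue MUL r5<-Mul1  regs: r0:5,r1:1,r2:7,r3:15,r4:7,r5:Mul1
  c7: issue SUB r3<-Add1  regs: r0:5,r1:1,r2:7,r3:Add1,r4:7,r5:Mul1
  c8: issue SUB r5<-Add2  regs: r0:5,r1:1,r2:7,r3:Add1,r4:7,r5:Add2
  c9: stall  regs: r0:5,r1:1,r2:7,r3:Add1,r4:7,r5:Add2

STATUS = TAG Add2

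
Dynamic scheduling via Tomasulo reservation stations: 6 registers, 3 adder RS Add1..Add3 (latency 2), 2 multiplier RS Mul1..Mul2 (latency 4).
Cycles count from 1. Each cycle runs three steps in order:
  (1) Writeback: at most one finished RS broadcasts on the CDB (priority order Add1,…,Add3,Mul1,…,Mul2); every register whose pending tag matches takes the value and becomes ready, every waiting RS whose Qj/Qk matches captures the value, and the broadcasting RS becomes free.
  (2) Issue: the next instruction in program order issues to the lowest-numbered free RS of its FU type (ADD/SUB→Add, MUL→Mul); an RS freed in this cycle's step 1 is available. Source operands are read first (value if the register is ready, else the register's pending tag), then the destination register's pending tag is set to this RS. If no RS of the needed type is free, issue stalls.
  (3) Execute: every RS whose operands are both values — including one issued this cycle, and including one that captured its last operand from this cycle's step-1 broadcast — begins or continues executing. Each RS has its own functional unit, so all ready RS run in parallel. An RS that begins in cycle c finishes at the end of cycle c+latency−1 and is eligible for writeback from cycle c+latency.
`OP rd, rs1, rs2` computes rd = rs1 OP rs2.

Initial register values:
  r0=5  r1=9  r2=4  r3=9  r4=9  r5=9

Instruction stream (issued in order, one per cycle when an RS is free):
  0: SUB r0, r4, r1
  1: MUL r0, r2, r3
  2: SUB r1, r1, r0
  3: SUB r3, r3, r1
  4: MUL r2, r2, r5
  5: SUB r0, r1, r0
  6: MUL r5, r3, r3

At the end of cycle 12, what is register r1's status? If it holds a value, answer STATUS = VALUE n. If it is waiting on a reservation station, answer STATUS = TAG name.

STATUS = VALUE -27

cycle 1: issue SUB r0<-Add1 // r0:Add1,r1:9,r2:4,r3:9,r4:9,r5:9
cycle 2: issue MUL r0<-Mul1 // r0:Mul1,r1:9,r2:4,r3:9,r4:9,r5:9
cycle 3: CDB Add1=0; issue SUB r1<-Add1 // r0:Mul1,r1:Add1,r2:4,r3:9,r4:9,r5:9
cycle 4: issue SUB r3<-Add2 // r0:Mul1,r1:Add1,r2:4,r3:Add2,r4:9,r5:9
cycle 5: issue MUL r2<-Mul2 // r0:Mul1,r1:Add1,r2:Mul2,r3:Add2,r4:9,r5:9
cycle 6: CDB Mul1=36; issue SUB r0<-Add3 // r0:Add3,r1:Add1,r2:Mul2,r3:Add2,r4:9,r5:9
cycle 7: issue MUL r5<-Mul1 // r0:Add3,r1:Add1,r2:Mul2,r3:Add2,r4:9,r5:Mul1
cycle 8: CDB Add1=-27 // r0:Add3,r1:-27,r2:Mul2,r3:Add2,r4:9,r5:Mul1
cycle 9: CDB Mul2=36 // r0:Add3,r1:-27,r2:36,r3:Add2,r4:9,r5:Mul1
cycle 10: CDB Add2=36 // r0:Add3,r1:-27,r2:36,r3:36,r4:9,r5:Mul1
cycle 11: CDB Add3=-63 // r0:-63,r1:-27,r2:36,r3:36,r4:9,r5:Mul1
cycle 12: - // r0:-63,r1:-27,r2:36,r3:36,r4:9,r5:Mul1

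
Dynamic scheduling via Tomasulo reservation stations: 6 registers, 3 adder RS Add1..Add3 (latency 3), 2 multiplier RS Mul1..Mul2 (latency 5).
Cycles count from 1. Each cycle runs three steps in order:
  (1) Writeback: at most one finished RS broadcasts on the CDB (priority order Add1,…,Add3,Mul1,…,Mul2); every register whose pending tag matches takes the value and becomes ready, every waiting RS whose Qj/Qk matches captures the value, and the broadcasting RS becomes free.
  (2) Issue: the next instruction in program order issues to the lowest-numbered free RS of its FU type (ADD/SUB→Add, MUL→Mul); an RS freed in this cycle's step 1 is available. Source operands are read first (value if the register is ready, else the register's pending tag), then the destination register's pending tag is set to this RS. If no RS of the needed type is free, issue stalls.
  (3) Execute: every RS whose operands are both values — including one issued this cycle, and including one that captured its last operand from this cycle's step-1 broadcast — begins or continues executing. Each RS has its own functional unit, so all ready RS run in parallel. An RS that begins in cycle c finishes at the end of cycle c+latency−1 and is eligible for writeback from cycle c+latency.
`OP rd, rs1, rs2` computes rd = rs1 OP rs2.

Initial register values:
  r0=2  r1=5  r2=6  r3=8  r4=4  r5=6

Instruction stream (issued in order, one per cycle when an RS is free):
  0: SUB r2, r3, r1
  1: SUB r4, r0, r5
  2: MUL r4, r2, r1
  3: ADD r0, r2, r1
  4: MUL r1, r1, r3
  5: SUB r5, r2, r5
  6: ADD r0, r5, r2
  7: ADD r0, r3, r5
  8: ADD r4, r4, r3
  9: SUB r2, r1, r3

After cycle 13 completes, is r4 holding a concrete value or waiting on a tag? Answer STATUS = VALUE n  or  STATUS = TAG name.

cycle 1: issue SUB r2<-Add1 // r0:2,r1:5,r2:Add1,r3:8,r4:4,r5:6
cycle 2: issue SUB r4<-Add2 // r0:2,r1:5,r2:Add1,r3:8,r4:Add2,r5:6
cycle 3: issue MUL r4<-Mul1 // r0:2,r1:5,r2:Add1,r3:8,r4:Mul1,r5:6
cycle 4: CDB Add1=3; issue ADD r0<-Add1 // r0:Add1,r1:5,r2:3,r3:8,r4:Mul1,r5:6
cycle 5: CDB Add2=-4; issue MUL r1<-Mul2 // r0:Add1,r1:Mul2,r2:3,r3:8,r4:Mul1,r5:6
cycle 6: issue SUB r5<-Add2 // r0:Add1,r1:Mul2,r2:3,r3:8,r4:Mul1,r5:Add2
cycle 7: CDB Add1=8; issue ADD r0<-Add1 // r0:Add1,r1:Mul2,r2:3,r3:8,r4:Mul1,r5:Add2
cycle 8: issue ADD r0<-Add3 // r0:Add3,r1:Mul2,r2:3,r3:8,r4:Mul1,r5:Add2
cycle 9: CDB Add2=-3; issue ADD r4<-Add2 // r0:Add3,r1:Mul2,r2:3,r3:8,r4:Add2,r5:-3
cycle 10: CDB Mul1=15; stall // r0:Add3,r1:Mul2,r2:3,r3:8,r4:Add2,r5:-3
cycle 11: CDB Mul2=40; stall // r0:Add3,r1:40,r2:3,r3:8,r4:Add2,r5:-3
cycle 12: CDB Add1=0; issue SUB r2<-Add1 // r0:Add3,r1:40,r2:Add1,r3:8,r4:Add2,r5:-3
cycle 13: CDB Add2=23 // r0:Add3,r1:40,r2:Add1,r3:8,r4:23,r5:-3

STATUS = VALUE 23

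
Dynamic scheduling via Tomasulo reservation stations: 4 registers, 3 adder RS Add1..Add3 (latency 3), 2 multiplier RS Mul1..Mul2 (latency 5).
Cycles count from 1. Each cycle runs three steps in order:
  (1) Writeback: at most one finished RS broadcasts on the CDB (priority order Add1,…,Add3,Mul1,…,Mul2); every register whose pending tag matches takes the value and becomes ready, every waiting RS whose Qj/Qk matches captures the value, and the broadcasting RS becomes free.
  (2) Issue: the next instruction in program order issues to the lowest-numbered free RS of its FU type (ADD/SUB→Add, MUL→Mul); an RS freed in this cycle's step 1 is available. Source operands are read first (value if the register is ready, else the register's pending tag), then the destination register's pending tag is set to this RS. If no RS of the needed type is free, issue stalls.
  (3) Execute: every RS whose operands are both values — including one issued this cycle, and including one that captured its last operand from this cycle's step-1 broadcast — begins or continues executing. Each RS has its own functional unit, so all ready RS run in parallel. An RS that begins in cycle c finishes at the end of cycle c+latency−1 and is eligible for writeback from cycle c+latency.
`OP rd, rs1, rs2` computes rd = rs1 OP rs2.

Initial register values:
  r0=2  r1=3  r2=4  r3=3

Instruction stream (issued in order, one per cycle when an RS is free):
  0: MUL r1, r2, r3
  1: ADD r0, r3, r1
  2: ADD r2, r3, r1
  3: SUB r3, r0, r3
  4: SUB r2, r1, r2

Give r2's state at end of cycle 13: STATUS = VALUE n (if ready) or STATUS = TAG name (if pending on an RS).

STATUS = VALUE -3

cycle 1: issue MUL r1<-Mul1 // r0:2,r1:Mul1,r2:4,r3:3
cycle 2: issue ADD r0<-Add1 // r0:Add1,r1:Mul1,r2:4,r3:3
cycle 3: issue ADD r2<-Add2 // r0:Add1,r1:Mul1,r2:Add2,r3:3
cycle 4: issue SUB r3<-Add3 // r0:Add1,r1:Mul1,r2:Add2,r3:Add3
cycle 5: stall // r0:Add1,r1:Mul1,r2:Add2,r3:Add3
cycle 6: CDB Mul1=12; stall // r0:Add1,r1:12,r2:Add2,r3:Add3
cycle 7: stall // r0:Add1,r1:12,r2:Add2,r3:Add3
cycle 8: stall // r0:Add1,r1:12,r2:Add2,r3:Add3
cycle 9: CDB Add1=15; issue SUB r2<-Add1 // r0:15,r1:12,r2:Add1,r3:Add3
cycle 10: CDB Add2=15 // r0:15,r1:12,r2:Add1,r3:Add3
cycle 11: - // r0:15,r1:12,r2:Add1,r3:Add3
cycle 12: CDB Add3=12 // r0:15,r1:12,r2:Add1,r3:12
cycle 13: CDB Add1=-3 // r0:15,r1:12,r2:-3,r3:12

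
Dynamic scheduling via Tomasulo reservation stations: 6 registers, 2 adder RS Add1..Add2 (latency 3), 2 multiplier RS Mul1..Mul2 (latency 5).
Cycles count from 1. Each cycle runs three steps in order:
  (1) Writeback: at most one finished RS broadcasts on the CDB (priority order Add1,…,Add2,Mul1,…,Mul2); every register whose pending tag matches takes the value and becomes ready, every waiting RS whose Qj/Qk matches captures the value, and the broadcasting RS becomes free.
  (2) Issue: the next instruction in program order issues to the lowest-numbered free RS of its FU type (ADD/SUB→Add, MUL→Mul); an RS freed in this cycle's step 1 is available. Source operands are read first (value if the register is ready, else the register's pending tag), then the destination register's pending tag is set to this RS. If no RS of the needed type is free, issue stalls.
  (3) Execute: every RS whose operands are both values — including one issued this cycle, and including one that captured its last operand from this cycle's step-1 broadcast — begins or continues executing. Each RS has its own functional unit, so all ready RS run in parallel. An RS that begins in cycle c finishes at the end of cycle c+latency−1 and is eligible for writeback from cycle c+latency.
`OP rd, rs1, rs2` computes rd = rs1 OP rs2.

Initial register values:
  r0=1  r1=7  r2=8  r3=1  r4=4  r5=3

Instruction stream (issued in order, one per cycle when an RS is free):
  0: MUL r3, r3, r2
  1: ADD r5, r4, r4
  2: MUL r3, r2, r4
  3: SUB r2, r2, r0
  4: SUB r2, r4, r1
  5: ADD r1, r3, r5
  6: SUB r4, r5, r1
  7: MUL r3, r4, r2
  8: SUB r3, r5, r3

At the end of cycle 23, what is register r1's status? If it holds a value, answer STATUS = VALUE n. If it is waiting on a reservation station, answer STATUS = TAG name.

c1: issue MUL r3<-Mul1 | r0:1,r1:7,r2:8,r3:Mul1,r4:4,r5:3
c2: issue ADD r5<-Add1 | r0:1,r1:7,r2:8,r3:Mul1,r4:4,r5:Add1
c3: issue MUL r3<-Mul2 | r0:1,r1:7,r2:8,r3:Mul2,r4:4,r5:Add1
c4: issue SUB r2<-Add2 | r0:1,r1:7,r2:Add2,r3:Mul2,r4:4,r5:Add1
c5: CDB Add1=8; issue SUB r2<-Add1 | r0:1,r1:7,r2:Add1,r3:Mul2,r4:4,r5:8
c6: CDB Mul1=8; stall | r0:1,r1:7,r2:Add1,r3:Mul2,r4:4,r5:8
c7: CDB Add2=7; issue ADD r1<-Add2 | r0:1,r1:Add2,r2:Add1,r3:Mul2,r4:4,r5:8
c8: CDB Add1=-3; issue SUB r4<-Add1 | r0:1,r1:Add2,r2:-3,r3:Mul2,r4:Add1,r5:8
c9: CDB Mul2=32; issue MUL r3<-Mul1 | r0:1,r1:Add2,r2:-3,r3:Mul1,r4:Add1,r5:8
c10: stall | r0:1,r1:Add2,r2:-3,r3:Mul1,r4:Add1,r5:8
c11: stall | r0:1,r1:Add2,r2:-3,r3:Mul1,r4:Add1,r5:8
c12: CDB Add2=40; issue SUB r3<-Add2 | r0:1,r1:40,r2:-3,r3:Add2,r4:Add1,r5:8
c13: - | r0:1,r1:40,r2:-3,r3:Add2,r4:Add1,r5:8
c14: - | r0:1,r1:40,r2:-3,r3:Add2,r4:Add1,r5:8
c15: CDB Add1=-32 | r0:1,r1:40,r2:-3,r3:Add2,r4:-32,r5:8
c16: - | r0:1,r1:40,r2:-3,r3:Add2,r4:-32,r5:8
c17: - | r0:1,r1:40,r2:-3,r3:Add2,r4:-32,r5:8
c18: - | r0:1,r1:40,r2:-3,r3:Add2,r4:-32,r5:8
c19: - | r0:1,r1:40,r2:-3,r3:Add2,r4:-32,r5:8
c20: CDB Mul1=96 | r0:1,r1:40,r2:-3,r3:Add2,r4:-32,r5:8
c21: - | r0:1,r1:40,r2:-3,r3:Add2,r4:-32,r5:8
c22: - | r0:1,r1:40,r2:-3,r3:Add2,r4:-32,r5:8
c23: CDB Add2=-88 | r0:1,r1:40,r2:-3,r3:-88,r4:-32,r5:8

STATUS = VALUE 40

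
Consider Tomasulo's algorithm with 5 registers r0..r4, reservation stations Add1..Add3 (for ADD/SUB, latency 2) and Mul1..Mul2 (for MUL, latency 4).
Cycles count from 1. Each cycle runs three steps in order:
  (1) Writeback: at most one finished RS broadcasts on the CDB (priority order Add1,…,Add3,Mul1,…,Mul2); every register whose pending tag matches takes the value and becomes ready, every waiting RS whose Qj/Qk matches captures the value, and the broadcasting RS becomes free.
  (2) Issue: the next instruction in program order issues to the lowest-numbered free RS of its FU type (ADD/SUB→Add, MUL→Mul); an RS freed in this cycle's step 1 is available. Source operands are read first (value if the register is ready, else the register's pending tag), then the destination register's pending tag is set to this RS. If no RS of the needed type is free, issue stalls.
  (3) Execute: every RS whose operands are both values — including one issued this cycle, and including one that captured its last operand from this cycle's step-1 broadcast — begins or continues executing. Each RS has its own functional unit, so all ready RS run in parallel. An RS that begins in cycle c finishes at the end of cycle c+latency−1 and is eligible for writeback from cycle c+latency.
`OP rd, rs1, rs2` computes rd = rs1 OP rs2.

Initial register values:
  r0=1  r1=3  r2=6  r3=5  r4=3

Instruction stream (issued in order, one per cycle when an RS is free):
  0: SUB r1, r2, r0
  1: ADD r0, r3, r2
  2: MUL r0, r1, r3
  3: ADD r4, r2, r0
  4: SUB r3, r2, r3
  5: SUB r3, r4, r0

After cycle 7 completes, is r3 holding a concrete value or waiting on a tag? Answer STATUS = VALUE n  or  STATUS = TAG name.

c1: issue SUB r1<-Add1 | r0:1,r1:Add1,r2:6,r3:5,r4:3
c2: issue ADD r0<-Add2 | r0:Add2,r1:Add1,r2:6,r3:5,r4:3
c3: CDB Add1=5; issue MUL r0<-Mul1 | r0:Mul1,r1:5,r2:6,r3:5,r4:3
c4: CDB Add2=11; issue ADD r4<-Add1 | r0:Mul1,r1:5,r2:6,r3:5,r4:Add1
c5: issue SUB r3<-Add2 | r0:Mul1,r1:5,r2:6,r3:Add2,r4:Add1
c6: issue SUB r3<-Add3 | r0:Mul1,r1:5,r2:6,r3:Add3,r4:Add1
c7: CDB Add2=1 | r0:Mul1,r1:5,r2:6,r3:Add3,r4:Add1

STATUS = TAG Add3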